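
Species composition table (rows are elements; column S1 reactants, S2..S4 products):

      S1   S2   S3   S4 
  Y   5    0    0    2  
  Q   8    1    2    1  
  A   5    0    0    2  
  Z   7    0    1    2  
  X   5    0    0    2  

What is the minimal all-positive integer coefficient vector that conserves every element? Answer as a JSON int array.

Y: 2·5 = 10 | 3·0+4·0+5·2 = 10
Q: 2·8 = 16 | 3·1+4·2+5·1 = 16
A: 2·5 = 10 | 3·0+4·0+5·2 = 10
Z: 2·7 = 14 | 3·0+4·1+5·2 = 14
X: 2·5 = 10 | 3·0+4·0+5·2 = 10
gcd(2,3,4,5) = 1

Coefficients: [2, 3, 4, 5]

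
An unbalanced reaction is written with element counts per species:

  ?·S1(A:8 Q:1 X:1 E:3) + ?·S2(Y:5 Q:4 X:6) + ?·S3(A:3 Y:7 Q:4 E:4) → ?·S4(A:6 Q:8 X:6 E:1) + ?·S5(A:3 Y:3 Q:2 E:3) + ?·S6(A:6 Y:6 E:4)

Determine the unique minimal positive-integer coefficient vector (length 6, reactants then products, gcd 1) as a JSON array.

Coefficients: [6, 2, 5, 3, 5, 5]

A: 6·8+2·0+5·3 = 63 | 3·6+5·3+5·6 = 63
Y: 6·0+2·5+5·7 = 45 | 3·0+5·3+5·6 = 45
Q: 6·1+2·4+5·4 = 34 | 3·8+5·2+5·0 = 34
X: 6·1+2·6+5·0 = 18 | 3·6+5·0+5·0 = 18
E: 6·3+2·0+5·4 = 38 | 3·1+5·3+5·4 = 38
gcd(6,2,5,3,5,5) = 1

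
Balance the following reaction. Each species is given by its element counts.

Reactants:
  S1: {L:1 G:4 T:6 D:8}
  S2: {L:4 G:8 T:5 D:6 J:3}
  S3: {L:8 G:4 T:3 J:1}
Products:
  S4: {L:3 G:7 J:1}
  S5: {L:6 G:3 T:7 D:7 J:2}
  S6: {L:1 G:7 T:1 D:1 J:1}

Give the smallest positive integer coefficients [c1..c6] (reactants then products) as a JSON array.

Coefficients: [2, 5, 3, 2, 6, 4]

L: 2·1+5·4+3·8 = 46 | 2·3+6·6+4·1 = 46
G: 2·4+5·8+3·4 = 60 | 2·7+6·3+4·7 = 60
T: 2·6+5·5+3·3 = 46 | 2·0+6·7+4·1 = 46
D: 2·8+5·6+3·0 = 46 | 2·0+6·7+4·1 = 46
J: 2·0+5·3+3·1 = 18 | 2·1+6·2+4·1 = 18
gcd(2,5,3,2,6,4) = 1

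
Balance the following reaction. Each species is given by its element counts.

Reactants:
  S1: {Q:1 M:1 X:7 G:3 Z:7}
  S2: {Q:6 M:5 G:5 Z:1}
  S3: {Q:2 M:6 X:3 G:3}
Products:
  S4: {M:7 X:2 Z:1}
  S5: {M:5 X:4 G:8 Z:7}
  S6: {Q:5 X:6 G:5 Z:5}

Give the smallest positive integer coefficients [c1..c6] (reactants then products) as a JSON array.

Coefficients: [4, 2, 2, 3, 1, 4]

Q: 4·1+2·6+2·2 = 20 | 3·0+1·0+4·5 = 20
M: 4·1+2·5+2·6 = 26 | 3·7+1·5+4·0 = 26
X: 4·7+2·0+2·3 = 34 | 3·2+1·4+4·6 = 34
G: 4·3+2·5+2·3 = 28 | 3·0+1·8+4·5 = 28
Z: 4·7+2·1+2·0 = 30 | 3·1+1·7+4·5 = 30
gcd(4,2,2,3,1,4) = 1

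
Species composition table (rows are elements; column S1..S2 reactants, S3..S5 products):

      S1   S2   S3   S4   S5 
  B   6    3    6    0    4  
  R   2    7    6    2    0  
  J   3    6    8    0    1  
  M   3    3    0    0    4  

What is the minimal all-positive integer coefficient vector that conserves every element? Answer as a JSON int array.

Coefficients: [6, 2, 3, 4, 6]

B: 6·6+2·3 = 42 | 3·6+4·0+6·4 = 42
R: 6·2+2·7 = 26 | 3·6+4·2+6·0 = 26
J: 6·3+2·6 = 30 | 3·8+4·0+6·1 = 30
M: 6·3+2·3 = 24 | 3·0+4·0+6·4 = 24
gcd(6,2,3,4,6) = 1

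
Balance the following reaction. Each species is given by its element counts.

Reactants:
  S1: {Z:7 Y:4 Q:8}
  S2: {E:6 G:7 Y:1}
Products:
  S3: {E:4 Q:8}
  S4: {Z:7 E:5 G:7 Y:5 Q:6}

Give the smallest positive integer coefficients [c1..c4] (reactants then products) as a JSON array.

Z: 4·7+4·0 = 28 | 1·0+4·7 = 28
E: 4·0+4·6 = 24 | 1·4+4·5 = 24
G: 4·0+4·7 = 28 | 1·0+4·7 = 28
Y: 4·4+4·1 = 20 | 1·0+4·5 = 20
Q: 4·8+4·0 = 32 | 1·8+4·6 = 32
gcd(4,4,1,4) = 1

Coefficients: [4, 4, 1, 4]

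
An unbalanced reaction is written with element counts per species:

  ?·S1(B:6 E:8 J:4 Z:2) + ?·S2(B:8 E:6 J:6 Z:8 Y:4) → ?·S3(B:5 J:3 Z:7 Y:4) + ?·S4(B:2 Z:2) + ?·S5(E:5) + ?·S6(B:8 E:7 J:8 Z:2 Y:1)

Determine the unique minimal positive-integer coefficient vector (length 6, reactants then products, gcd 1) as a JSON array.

B: 5·6+3·8 = 54 | 2·5+6·2+6·0+4·8 = 54
E: 5·8+3·6 = 58 | 2·0+6·0+6·5+4·7 = 58
J: 5·4+3·6 = 38 | 2·3+6·0+6·0+4·8 = 38
Z: 5·2+3·8 = 34 | 2·7+6·2+6·0+4·2 = 34
Y: 5·0+3·4 = 12 | 2·4+6·0+6·0+4·1 = 12
gcd(5,3,2,6,6,4) = 1

Coefficients: [5, 3, 2, 6, 6, 4]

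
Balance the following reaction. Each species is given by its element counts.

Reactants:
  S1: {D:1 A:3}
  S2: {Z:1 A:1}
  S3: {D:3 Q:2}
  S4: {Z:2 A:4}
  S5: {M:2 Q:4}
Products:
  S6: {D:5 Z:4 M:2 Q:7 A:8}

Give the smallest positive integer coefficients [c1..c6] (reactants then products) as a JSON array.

Coefficients: [2, 6, 6, 5, 4, 4]

D: 2·1+6·0+6·3+5·0+4·0 = 20 | 4·5 = 20
Z: 2·0+6·1+6·0+5·2+4·0 = 16 | 4·4 = 16
M: 2·0+6·0+6·0+5·0+4·2 = 8 | 4·2 = 8
Q: 2·0+6·0+6·2+5·0+4·4 = 28 | 4·7 = 28
A: 2·3+6·1+6·0+5·4+4·0 = 32 | 4·8 = 32
gcd(2,6,6,5,4,4) = 1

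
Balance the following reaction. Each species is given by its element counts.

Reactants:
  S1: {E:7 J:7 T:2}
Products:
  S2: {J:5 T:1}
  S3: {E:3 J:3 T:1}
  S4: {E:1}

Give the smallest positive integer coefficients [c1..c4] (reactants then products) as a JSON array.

Coefficients: [2, 1, 3, 5]

E: 2·7 = 14 | 1·0+3·3+5·1 = 14
J: 2·7 = 14 | 1·5+3·3+5·0 = 14
T: 2·2 = 4 | 1·1+3·1+5·0 = 4
gcd(2,1,3,5) = 1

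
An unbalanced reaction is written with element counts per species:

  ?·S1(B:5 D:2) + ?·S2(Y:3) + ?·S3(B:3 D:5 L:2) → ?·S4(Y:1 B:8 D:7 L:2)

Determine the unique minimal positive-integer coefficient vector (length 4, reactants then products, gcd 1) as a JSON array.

Coefficients: [3, 1, 3, 3]

Y: 3·0+1·3+3·0 = 3 | 3·1 = 3
B: 3·5+1·0+3·3 = 24 | 3·8 = 24
D: 3·2+1·0+3·5 = 21 | 3·7 = 21
L: 3·0+1·0+3·2 = 6 | 3·2 = 6
gcd(3,1,3,3) = 1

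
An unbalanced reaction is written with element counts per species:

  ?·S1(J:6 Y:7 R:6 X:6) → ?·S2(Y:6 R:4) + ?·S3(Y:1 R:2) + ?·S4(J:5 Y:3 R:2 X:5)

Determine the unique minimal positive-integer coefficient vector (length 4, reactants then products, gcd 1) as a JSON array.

J: 5·6 = 30 | 2·0+5·0+6·5 = 30
Y: 5·7 = 35 | 2·6+5·1+6·3 = 35
R: 5·6 = 30 | 2·4+5·2+6·2 = 30
X: 5·6 = 30 | 2·0+5·0+6·5 = 30
gcd(5,2,5,6) = 1

Coefficients: [5, 2, 5, 6]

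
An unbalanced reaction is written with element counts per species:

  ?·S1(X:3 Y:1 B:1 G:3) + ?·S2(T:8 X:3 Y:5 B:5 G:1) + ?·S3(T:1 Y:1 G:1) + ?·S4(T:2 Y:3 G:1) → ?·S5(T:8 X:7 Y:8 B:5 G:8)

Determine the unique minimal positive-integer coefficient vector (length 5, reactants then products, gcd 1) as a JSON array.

Coefficients: [5, 2, 6, 1, 3]

T: 5·0+2·8+6·1+1·2 = 24 | 3·8 = 24
X: 5·3+2·3+6·0+1·0 = 21 | 3·7 = 21
Y: 5·1+2·5+6·1+1·3 = 24 | 3·8 = 24
B: 5·1+2·5+6·0+1·0 = 15 | 3·5 = 15
G: 5·3+2·1+6·1+1·1 = 24 | 3·8 = 24
gcd(5,2,6,1,3) = 1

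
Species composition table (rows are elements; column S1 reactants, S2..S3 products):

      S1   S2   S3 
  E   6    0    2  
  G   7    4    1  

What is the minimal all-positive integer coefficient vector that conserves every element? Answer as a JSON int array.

Coefficients: [1, 1, 3]

E: 1·6 = 6 | 1·0+3·2 = 6
G: 1·7 = 7 | 1·4+3·1 = 7
gcd(1,1,3) = 1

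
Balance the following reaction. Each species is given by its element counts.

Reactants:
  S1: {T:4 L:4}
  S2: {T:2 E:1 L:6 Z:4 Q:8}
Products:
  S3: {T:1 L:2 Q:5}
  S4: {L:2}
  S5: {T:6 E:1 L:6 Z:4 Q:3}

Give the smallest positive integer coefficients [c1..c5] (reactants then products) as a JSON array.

T: 5·4+4·2 = 28 | 4·1+6·0+4·6 = 28
E: 5·0+4·1 = 4 | 4·0+6·0+4·1 = 4
L: 5·4+4·6 = 44 | 4·2+6·2+4·6 = 44
Z: 5·0+4·4 = 16 | 4·0+6·0+4·4 = 16
Q: 5·0+4·8 = 32 | 4·5+6·0+4·3 = 32
gcd(5,4,4,6,4) = 1

Coefficients: [5, 4, 4, 6, 4]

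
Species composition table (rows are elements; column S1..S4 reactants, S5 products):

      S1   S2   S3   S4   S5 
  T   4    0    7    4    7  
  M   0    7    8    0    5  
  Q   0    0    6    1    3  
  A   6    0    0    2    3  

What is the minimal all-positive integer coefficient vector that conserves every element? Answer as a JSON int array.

T: 1·4+2·0+2·7+6·4 = 42 | 6·7 = 42
M: 1·0+2·7+2·8+6·0 = 30 | 6·5 = 30
Q: 1·0+2·0+2·6+6·1 = 18 | 6·3 = 18
A: 1·6+2·0+2·0+6·2 = 18 | 6·3 = 18
gcd(1,2,2,6,6) = 1

Coefficients: [1, 2, 2, 6, 6]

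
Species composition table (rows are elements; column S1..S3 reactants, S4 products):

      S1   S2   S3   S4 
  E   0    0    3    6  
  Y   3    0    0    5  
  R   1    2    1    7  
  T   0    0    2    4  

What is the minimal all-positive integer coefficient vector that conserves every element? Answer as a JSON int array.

E: 5·0+5·0+6·3 = 18 | 3·6 = 18
Y: 5·3+5·0+6·0 = 15 | 3·5 = 15
R: 5·1+5·2+6·1 = 21 | 3·7 = 21
T: 5·0+5·0+6·2 = 12 | 3·4 = 12
gcd(5,5,6,3) = 1

Coefficients: [5, 5, 6, 3]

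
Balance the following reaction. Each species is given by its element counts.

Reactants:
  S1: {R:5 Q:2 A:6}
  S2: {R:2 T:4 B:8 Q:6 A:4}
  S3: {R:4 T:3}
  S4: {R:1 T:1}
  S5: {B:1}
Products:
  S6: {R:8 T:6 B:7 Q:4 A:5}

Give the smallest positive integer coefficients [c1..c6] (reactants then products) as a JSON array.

R: 1·5+1·2+1·4+5·1+6·0 = 16 | 2·8 = 16
T: 1·0+1·4+1·3+5·1+6·0 = 12 | 2·6 = 12
B: 1·0+1·8+1·0+5·0+6·1 = 14 | 2·7 = 14
Q: 1·2+1·6+1·0+5·0+6·0 = 8 | 2·4 = 8
A: 1·6+1·4+1·0+5·0+6·0 = 10 | 2·5 = 10
gcd(1,1,1,5,6,2) = 1

Coefficients: [1, 1, 1, 5, 6, 2]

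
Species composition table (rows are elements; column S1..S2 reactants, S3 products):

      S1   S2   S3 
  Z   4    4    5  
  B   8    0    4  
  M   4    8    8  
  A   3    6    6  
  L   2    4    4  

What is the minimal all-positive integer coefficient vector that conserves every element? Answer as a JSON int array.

Z: 2·4+3·4 = 20 | 4·5 = 20
B: 2·8+3·0 = 16 | 4·4 = 16
M: 2·4+3·8 = 32 | 4·8 = 32
A: 2·3+3·6 = 24 | 4·6 = 24
L: 2·2+3·4 = 16 | 4·4 = 16
gcd(2,3,4) = 1

Coefficients: [2, 3, 4]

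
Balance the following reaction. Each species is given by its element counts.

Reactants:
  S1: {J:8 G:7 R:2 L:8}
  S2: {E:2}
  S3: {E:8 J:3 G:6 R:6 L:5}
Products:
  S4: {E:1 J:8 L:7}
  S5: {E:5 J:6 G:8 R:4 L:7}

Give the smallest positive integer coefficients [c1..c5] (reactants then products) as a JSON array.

Coefficients: [4, 5, 2, 1, 5]

E: 4·0+5·2+2·8 = 26 | 1·1+5·5 = 26
J: 4·8+5·0+2·3 = 38 | 1·8+5·6 = 38
G: 4·7+5·0+2·6 = 40 | 1·0+5·8 = 40
R: 4·2+5·0+2·6 = 20 | 1·0+5·4 = 20
L: 4·8+5·0+2·5 = 42 | 1·7+5·7 = 42
gcd(4,5,2,1,5) = 1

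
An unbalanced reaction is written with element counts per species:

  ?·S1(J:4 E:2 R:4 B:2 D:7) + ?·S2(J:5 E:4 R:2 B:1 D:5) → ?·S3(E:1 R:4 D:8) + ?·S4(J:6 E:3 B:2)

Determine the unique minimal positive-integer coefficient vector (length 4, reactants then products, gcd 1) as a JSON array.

J: 2·4+2·5 = 18 | 3·0+3·6 = 18
E: 2·2+2·4 = 12 | 3·1+3·3 = 12
R: 2·4+2·2 = 12 | 3·4+3·0 = 12
B: 2·2+2·1 = 6 | 3·0+3·2 = 6
D: 2·7+2·5 = 24 | 3·8+3·0 = 24
gcd(2,2,3,3) = 1

Coefficients: [2, 2, 3, 3]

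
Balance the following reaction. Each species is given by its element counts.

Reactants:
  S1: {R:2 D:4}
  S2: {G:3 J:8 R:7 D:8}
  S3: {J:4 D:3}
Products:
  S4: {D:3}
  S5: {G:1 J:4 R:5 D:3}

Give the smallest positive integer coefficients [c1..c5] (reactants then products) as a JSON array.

G: 4·0+1·3+1·0 = 3 | 6·0+3·1 = 3
J: 4·0+1·8+1·4 = 12 | 6·0+3·4 = 12
R: 4·2+1·7+1·0 = 15 | 6·0+3·5 = 15
D: 4·4+1·8+1·3 = 27 | 6·3+3·3 = 27
gcd(4,1,1,6,3) = 1

Coefficients: [4, 1, 1, 6, 3]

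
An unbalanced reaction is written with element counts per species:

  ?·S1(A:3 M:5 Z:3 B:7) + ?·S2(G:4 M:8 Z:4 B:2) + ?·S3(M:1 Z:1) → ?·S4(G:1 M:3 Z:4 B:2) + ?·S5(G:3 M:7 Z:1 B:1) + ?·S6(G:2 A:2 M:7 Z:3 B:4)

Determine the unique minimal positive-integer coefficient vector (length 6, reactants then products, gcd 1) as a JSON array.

G: 2·0+4·4+5·0 = 16 | 4·1+2·3+3·2 = 16
A: 2·3+4·0+5·0 = 6 | 4·0+2·0+3·2 = 6
M: 2·5+4·8+5·1 = 47 | 4·3+2·7+3·7 = 47
Z: 2·3+4·4+5·1 = 27 | 4·4+2·1+3·3 = 27
B: 2·7+4·2+5·0 = 22 | 4·2+2·1+3·4 = 22
gcd(2,4,5,4,2,3) = 1

Coefficients: [2, 4, 5, 4, 2, 3]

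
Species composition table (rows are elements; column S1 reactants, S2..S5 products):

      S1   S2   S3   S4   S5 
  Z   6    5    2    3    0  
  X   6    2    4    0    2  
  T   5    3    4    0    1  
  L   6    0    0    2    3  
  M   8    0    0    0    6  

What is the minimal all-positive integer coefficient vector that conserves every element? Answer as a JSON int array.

Z: 3·6 = 18 | 1·5+2·2+3·3+4·0 = 18
X: 3·6 = 18 | 1·2+2·4+3·0+4·2 = 18
T: 3·5 = 15 | 1·3+2·4+3·0+4·1 = 15
L: 3·6 = 18 | 1·0+2·0+3·2+4·3 = 18
M: 3·8 = 24 | 1·0+2·0+3·0+4·6 = 24
gcd(3,1,2,3,4) = 1

Coefficients: [3, 1, 2, 3, 4]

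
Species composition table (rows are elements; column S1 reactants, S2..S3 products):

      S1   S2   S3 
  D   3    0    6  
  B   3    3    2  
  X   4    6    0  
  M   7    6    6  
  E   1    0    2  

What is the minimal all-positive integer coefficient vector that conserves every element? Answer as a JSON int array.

D: 6·3 = 18 | 4·0+3·6 = 18
B: 6·3 = 18 | 4·3+3·2 = 18
X: 6·4 = 24 | 4·6+3·0 = 24
M: 6·7 = 42 | 4·6+3·6 = 42
E: 6·1 = 6 | 4·0+3·2 = 6
gcd(6,4,3) = 1

Coefficients: [6, 4, 3]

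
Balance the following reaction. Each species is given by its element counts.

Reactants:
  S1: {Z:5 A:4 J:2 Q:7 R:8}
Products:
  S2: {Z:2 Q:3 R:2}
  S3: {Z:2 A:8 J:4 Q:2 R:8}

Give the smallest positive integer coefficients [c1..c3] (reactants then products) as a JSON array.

Z: 2·5 = 10 | 4·2+1·2 = 10
A: 2·4 = 8 | 4·0+1·8 = 8
J: 2·2 = 4 | 4·0+1·4 = 4
Q: 2·7 = 14 | 4·3+1·2 = 14
R: 2·8 = 16 | 4·2+1·8 = 16
gcd(2,4,1) = 1

Coefficients: [2, 4, 1]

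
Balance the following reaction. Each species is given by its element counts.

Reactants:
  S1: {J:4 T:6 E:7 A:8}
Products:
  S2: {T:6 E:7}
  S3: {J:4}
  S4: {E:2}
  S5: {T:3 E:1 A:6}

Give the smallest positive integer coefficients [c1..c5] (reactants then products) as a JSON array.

J: 3·4 = 12 | 1·0+3·4+5·0+4·0 = 12
T: 3·6 = 18 | 1·6+3·0+5·0+4·3 = 18
E: 3·7 = 21 | 1·7+3·0+5·2+4·1 = 21
A: 3·8 = 24 | 1·0+3·0+5·0+4·6 = 24
gcd(3,1,3,5,4) = 1

Coefficients: [3, 1, 3, 5, 4]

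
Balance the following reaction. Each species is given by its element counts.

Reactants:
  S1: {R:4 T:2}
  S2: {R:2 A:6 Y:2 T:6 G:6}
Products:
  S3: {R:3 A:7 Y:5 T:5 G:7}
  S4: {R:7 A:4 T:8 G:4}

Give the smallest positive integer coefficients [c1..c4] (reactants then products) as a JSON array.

Coefficients: [6, 5, 2, 4]

R: 6·4+5·2 = 34 | 2·3+4·7 = 34
A: 6·0+5·6 = 30 | 2·7+4·4 = 30
Y: 6·0+5·2 = 10 | 2·5+4·0 = 10
T: 6·2+5·6 = 42 | 2·5+4·8 = 42
G: 6·0+5·6 = 30 | 2·7+4·4 = 30
gcd(6,5,2,4) = 1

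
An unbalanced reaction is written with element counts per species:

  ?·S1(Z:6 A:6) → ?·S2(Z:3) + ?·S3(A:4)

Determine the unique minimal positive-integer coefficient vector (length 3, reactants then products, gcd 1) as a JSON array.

Coefficients: [2, 4, 3]

Z: 2·6 = 12 | 4·3+3·0 = 12
A: 2·6 = 12 | 4·0+3·4 = 12
gcd(2,4,3) = 1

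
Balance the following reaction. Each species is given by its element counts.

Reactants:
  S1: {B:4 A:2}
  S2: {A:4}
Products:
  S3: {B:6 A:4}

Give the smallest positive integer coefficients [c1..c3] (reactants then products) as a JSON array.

Coefficients: [6, 1, 4]

B: 6·4+1·0 = 24 | 4·6 = 24
A: 6·2+1·4 = 16 | 4·4 = 16
gcd(6,1,4) = 1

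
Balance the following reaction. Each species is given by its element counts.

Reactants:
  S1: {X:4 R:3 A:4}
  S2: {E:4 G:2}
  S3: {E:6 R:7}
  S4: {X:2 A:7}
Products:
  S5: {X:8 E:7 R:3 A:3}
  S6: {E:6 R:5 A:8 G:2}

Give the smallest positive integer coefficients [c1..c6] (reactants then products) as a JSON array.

X: 1·4+5·0+4·0+6·2 = 16 | 2·8+5·0 = 16
E: 1·0+5·4+4·6+6·0 = 44 | 2·7+5·6 = 44
R: 1·3+5·0+4·7+6·0 = 31 | 2·3+5·5 = 31
A: 1·4+5·0+4·0+6·7 = 46 | 2·3+5·8 = 46
G: 1·0+5·2+4·0+6·0 = 10 | 2·0+5·2 = 10
gcd(1,5,4,6,2,5) = 1

Coefficients: [1, 5, 4, 6, 2, 5]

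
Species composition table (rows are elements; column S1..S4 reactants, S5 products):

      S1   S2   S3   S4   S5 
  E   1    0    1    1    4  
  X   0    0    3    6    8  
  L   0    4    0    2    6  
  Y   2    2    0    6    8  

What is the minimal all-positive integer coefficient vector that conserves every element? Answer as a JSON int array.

E: 5·1+4·0+6·1+1·1 = 12 | 3·4 = 12
X: 5·0+4·0+6·3+1·6 = 24 | 3·8 = 24
L: 5·0+4·4+6·0+1·2 = 18 | 3·6 = 18
Y: 5·2+4·2+6·0+1·6 = 24 | 3·8 = 24
gcd(5,4,6,1,3) = 1

Coefficients: [5, 4, 6, 1, 3]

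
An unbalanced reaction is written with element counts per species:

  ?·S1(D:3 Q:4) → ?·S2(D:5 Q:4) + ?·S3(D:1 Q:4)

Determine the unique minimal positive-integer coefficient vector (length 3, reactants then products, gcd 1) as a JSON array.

D: 2·3 = 6 | 1·5+1·1 = 6
Q: 2·4 = 8 | 1·4+1·4 = 8
gcd(2,1,1) = 1

Coefficients: [2, 1, 1]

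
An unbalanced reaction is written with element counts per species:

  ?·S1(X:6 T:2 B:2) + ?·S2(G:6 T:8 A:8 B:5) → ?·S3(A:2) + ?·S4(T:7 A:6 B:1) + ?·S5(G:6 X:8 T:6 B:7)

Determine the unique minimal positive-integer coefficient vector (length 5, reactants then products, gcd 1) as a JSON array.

G: 4·0+3·6 = 18 | 6·0+2·0+3·6 = 18
X: 4·6+3·0 = 24 | 6·0+2·0+3·8 = 24
T: 4·2+3·8 = 32 | 6·0+2·7+3·6 = 32
A: 4·0+3·8 = 24 | 6·2+2·6+3·0 = 24
B: 4·2+3·5 = 23 | 6·0+2·1+3·7 = 23
gcd(4,3,6,2,3) = 1

Coefficients: [4, 3, 6, 2, 3]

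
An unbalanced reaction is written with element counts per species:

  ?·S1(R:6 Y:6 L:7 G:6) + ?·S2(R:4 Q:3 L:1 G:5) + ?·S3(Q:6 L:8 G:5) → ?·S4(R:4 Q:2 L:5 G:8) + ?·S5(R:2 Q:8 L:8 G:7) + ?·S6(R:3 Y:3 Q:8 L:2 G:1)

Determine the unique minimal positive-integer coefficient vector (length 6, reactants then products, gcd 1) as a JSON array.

Coefficients: [1, 6, 4, 5, 2, 2]

R: 1·6+6·4+4·0 = 30 | 5·4+2·2+2·3 = 30
Y: 1·6+6·0+4·0 = 6 | 5·0+2·0+2·3 = 6
Q: 1·0+6·3+4·6 = 42 | 5·2+2·8+2·8 = 42
L: 1·7+6·1+4·8 = 45 | 5·5+2·8+2·2 = 45
G: 1·6+6·5+4·5 = 56 | 5·8+2·7+2·1 = 56
gcd(1,6,4,5,2,2) = 1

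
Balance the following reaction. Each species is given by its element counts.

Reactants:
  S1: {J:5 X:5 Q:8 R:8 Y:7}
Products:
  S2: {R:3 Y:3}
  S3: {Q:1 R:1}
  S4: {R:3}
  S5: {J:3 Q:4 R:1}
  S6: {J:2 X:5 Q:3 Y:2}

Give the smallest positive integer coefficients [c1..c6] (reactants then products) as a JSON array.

Coefficients: [3, 5, 3, 1, 3, 3]

J: 3·5 = 15 | 5·0+3·0+1·0+3·3+3·2 = 15
X: 3·5 = 15 | 5·0+3·0+1·0+3·0+3·5 = 15
Q: 3·8 = 24 | 5·0+3·1+1·0+3·4+3·3 = 24
R: 3·8 = 24 | 5·3+3·1+1·3+3·1+3·0 = 24
Y: 3·7 = 21 | 5·3+3·0+1·0+3·0+3·2 = 21
gcd(3,5,3,1,3,3) = 1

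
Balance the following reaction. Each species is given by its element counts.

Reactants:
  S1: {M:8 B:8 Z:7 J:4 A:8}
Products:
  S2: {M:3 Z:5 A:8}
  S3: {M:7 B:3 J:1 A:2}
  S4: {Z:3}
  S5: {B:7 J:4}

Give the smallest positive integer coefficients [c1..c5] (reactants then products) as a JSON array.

Coefficients: [5, 4, 4, 5, 4]

M: 5·8 = 40 | 4·3+4·7+5·0+4·0 = 40
B: 5·8 = 40 | 4·0+4·3+5·0+4·7 = 40
Z: 5·7 = 35 | 4·5+4·0+5·3+4·0 = 35
J: 5·4 = 20 | 4·0+4·1+5·0+4·4 = 20
A: 5·8 = 40 | 4·8+4·2+5·0+4·0 = 40
gcd(5,4,4,5,4) = 1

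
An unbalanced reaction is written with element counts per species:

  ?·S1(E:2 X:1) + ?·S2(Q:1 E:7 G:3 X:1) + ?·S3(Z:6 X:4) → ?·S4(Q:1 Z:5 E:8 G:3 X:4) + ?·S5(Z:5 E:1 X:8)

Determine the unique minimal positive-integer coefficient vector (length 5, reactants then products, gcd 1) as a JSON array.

Coefficients: [3, 5, 5, 5, 1]

Q: 3·0+5·1+5·0 = 5 | 5·1+1·0 = 5
Z: 3·0+5·0+5·6 = 30 | 5·5+1·5 = 30
E: 3·2+5·7+5·0 = 41 | 5·8+1·1 = 41
G: 3·0+5·3+5·0 = 15 | 5·3+1·0 = 15
X: 3·1+5·1+5·4 = 28 | 5·4+1·8 = 28
gcd(3,5,5,5,1) = 1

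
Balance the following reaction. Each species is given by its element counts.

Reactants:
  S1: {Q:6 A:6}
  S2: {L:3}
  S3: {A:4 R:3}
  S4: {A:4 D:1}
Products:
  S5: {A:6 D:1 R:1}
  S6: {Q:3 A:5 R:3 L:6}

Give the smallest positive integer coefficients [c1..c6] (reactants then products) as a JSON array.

Q: 1·6+4·0+4·0+6·0 = 6 | 6·0+2·3 = 6
A: 1·6+4·0+4·4+6·4 = 46 | 6·6+2·5 = 46
D: 1·0+4·0+4·0+6·1 = 6 | 6·1+2·0 = 6
R: 1·0+4·0+4·3+6·0 = 12 | 6·1+2·3 = 12
L: 1·0+4·3+4·0+6·0 = 12 | 6·0+2·6 = 12
gcd(1,4,4,6,6,2) = 1

Coefficients: [1, 4, 4, 6, 6, 2]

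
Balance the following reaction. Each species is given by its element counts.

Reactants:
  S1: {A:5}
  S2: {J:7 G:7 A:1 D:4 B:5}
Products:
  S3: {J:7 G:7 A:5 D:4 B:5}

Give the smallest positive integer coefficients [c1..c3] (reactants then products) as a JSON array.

Coefficients: [4, 5, 5]

J: 4·0+5·7 = 35 | 5·7 = 35
G: 4·0+5·7 = 35 | 5·7 = 35
A: 4·5+5·1 = 25 | 5·5 = 25
D: 4·0+5·4 = 20 | 5·4 = 20
B: 4·0+5·5 = 25 | 5·5 = 25
gcd(4,5,5) = 1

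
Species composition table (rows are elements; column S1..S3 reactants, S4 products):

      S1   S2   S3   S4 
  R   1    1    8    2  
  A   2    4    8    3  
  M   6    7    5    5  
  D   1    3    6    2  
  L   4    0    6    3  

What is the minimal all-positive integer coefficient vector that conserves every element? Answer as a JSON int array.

R: 3·1+1·1+1·8 = 12 | 6·2 = 12
A: 3·2+1·4+1·8 = 18 | 6·3 = 18
M: 3·6+1·7+1·5 = 30 | 6·5 = 30
D: 3·1+1·3+1·6 = 12 | 6·2 = 12
L: 3·4+1·0+1·6 = 18 | 6·3 = 18
gcd(3,1,1,6) = 1

Coefficients: [3, 1, 1, 6]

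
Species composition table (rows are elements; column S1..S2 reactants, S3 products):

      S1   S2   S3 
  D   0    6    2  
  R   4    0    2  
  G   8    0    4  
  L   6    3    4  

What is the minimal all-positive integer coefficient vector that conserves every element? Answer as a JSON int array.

D: 3·0+2·6 = 12 | 6·2 = 12
R: 3·4+2·0 = 12 | 6·2 = 12
G: 3·8+2·0 = 24 | 6·4 = 24
L: 3·6+2·3 = 24 | 6·4 = 24
gcd(3,2,6) = 1

Coefficients: [3, 2, 6]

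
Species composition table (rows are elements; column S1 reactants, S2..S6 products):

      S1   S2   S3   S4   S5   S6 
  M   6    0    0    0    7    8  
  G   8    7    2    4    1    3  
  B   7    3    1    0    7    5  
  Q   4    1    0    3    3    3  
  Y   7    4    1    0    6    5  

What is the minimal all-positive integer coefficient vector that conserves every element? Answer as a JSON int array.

M: 5·6 = 30 | 2·0+5·0+2·0+2·7+2·8 = 30
G: 5·8 = 40 | 2·7+5·2+2·4+2·1+2·3 = 40
B: 5·7 = 35 | 2·3+5·1+2·0+2·7+2·5 = 35
Q: 5·4 = 20 | 2·1+5·0+2·3+2·3+2·3 = 20
Y: 5·7 = 35 | 2·4+5·1+2·0+2·6+2·5 = 35
gcd(5,2,5,2,2,2) = 1

Coefficients: [5, 2, 5, 2, 2, 2]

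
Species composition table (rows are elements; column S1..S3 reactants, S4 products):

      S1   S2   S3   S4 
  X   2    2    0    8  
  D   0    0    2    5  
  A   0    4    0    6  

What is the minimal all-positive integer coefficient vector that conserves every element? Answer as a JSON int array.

Coefficients: [5, 3, 5, 2]

X: 5·2+3·2+5·0 = 16 | 2·8 = 16
D: 5·0+3·0+5·2 = 10 | 2·5 = 10
A: 5·0+3·4+5·0 = 12 | 2·6 = 12
gcd(5,3,5,2) = 1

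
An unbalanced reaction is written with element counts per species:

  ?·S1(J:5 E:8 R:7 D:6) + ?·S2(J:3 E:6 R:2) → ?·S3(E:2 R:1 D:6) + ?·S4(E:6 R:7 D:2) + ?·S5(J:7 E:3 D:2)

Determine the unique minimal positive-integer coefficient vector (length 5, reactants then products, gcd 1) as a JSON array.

Coefficients: [5, 1, 2, 5, 4]

J: 5·5+1·3 = 28 | 2·0+5·0+4·7 = 28
E: 5·8+1·6 = 46 | 2·2+5·6+4·3 = 46
R: 5·7+1·2 = 37 | 2·1+5·7+4·0 = 37
D: 5·6+1·0 = 30 | 2·6+5·2+4·2 = 30
gcd(5,1,2,5,4) = 1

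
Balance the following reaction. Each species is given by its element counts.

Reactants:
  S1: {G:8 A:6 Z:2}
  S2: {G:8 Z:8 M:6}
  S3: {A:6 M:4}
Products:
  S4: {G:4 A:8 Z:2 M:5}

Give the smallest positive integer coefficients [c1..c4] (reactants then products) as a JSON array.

Coefficients: [2, 1, 6, 6]

G: 2·8+1·8+6·0 = 24 | 6·4 = 24
A: 2·6+1·0+6·6 = 48 | 6·8 = 48
Z: 2·2+1·8+6·0 = 12 | 6·2 = 12
M: 2·0+1·6+6·4 = 30 | 6·5 = 30
gcd(2,1,6,6) = 1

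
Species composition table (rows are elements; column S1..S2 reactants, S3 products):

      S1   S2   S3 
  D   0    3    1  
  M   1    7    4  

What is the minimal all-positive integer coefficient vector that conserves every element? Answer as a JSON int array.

D: 5·0+1·3 = 3 | 3·1 = 3
M: 5·1+1·7 = 12 | 3·4 = 12
gcd(5,1,3) = 1

Coefficients: [5, 1, 3]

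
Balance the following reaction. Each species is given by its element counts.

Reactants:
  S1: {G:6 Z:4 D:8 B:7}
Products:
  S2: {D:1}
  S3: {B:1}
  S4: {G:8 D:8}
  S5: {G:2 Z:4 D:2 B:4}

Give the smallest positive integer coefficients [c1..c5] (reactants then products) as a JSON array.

Coefficients: [2, 4, 6, 1, 2]

G: 2·6 = 12 | 4·0+6·0+1·8+2·2 = 12
Z: 2·4 = 8 | 4·0+6·0+1·0+2·4 = 8
D: 2·8 = 16 | 4·1+6·0+1·8+2·2 = 16
B: 2·7 = 14 | 4·0+6·1+1·0+2·4 = 14
gcd(2,4,6,1,2) = 1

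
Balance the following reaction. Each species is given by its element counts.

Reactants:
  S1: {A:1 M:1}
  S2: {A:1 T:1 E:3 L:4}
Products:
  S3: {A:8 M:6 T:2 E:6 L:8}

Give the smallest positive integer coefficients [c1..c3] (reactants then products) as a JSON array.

A: 6·1+2·1 = 8 | 1·8 = 8
M: 6·1+2·0 = 6 | 1·6 = 6
T: 6·0+2·1 = 2 | 1·2 = 2
E: 6·0+2·3 = 6 | 1·6 = 6
L: 6·0+2·4 = 8 | 1·8 = 8
gcd(6,2,1) = 1

Coefficients: [6, 2, 1]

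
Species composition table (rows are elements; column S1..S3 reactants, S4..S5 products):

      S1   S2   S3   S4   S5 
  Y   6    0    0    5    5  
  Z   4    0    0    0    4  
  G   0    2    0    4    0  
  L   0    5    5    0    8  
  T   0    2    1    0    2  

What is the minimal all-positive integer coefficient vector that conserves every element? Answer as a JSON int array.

Coefficients: [5, 2, 6, 1, 5]

Y: 5·6+2·0+6·0 = 30 | 1·5+5·5 = 30
Z: 5·4+2·0+6·0 = 20 | 1·0+5·4 = 20
G: 5·0+2·2+6·0 = 4 | 1·4+5·0 = 4
L: 5·0+2·5+6·5 = 40 | 1·0+5·8 = 40
T: 5·0+2·2+6·1 = 10 | 1·0+5·2 = 10
gcd(5,2,6,1,5) = 1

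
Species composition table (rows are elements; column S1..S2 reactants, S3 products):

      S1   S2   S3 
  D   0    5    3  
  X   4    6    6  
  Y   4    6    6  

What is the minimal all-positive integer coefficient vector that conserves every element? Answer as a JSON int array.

D: 3·0+3·5 = 15 | 5·3 = 15
X: 3·4+3·6 = 30 | 5·6 = 30
Y: 3·4+3·6 = 30 | 5·6 = 30
gcd(3,3,5) = 1

Coefficients: [3, 3, 5]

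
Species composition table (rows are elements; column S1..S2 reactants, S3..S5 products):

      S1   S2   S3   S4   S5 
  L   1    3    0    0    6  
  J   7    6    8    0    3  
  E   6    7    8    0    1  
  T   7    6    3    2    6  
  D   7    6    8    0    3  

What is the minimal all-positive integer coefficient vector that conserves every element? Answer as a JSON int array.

L: 3·1+1·3 = 6 | 3·0+6·0+1·6 = 6
J: 3·7+1·6 = 27 | 3·8+6·0+1·3 = 27
E: 3·6+1·7 = 25 | 3·8+6·0+1·1 = 25
T: 3·7+1·6 = 27 | 3·3+6·2+1·6 = 27
D: 3·7+1·6 = 27 | 3·8+6·0+1·3 = 27
gcd(3,1,3,6,1) = 1

Coefficients: [3, 1, 3, 6, 1]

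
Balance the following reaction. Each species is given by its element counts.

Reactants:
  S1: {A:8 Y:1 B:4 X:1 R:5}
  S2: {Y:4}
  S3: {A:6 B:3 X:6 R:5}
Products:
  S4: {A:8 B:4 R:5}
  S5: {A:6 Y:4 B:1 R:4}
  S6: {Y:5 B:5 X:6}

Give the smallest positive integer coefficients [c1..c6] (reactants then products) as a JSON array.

Coefficients: [6, 6, 1, 3, 5, 2]

A: 6·8+6·0+1·6 = 54 | 3·8+5·6+2·0 = 54
Y: 6·1+6·4+1·0 = 30 | 3·0+5·4+2·5 = 30
B: 6·4+6·0+1·3 = 27 | 3·4+5·1+2·5 = 27
X: 6·1+6·0+1·6 = 12 | 3·0+5·0+2·6 = 12
R: 6·5+6·0+1·5 = 35 | 3·5+5·4+2·0 = 35
gcd(6,6,1,3,5,2) = 1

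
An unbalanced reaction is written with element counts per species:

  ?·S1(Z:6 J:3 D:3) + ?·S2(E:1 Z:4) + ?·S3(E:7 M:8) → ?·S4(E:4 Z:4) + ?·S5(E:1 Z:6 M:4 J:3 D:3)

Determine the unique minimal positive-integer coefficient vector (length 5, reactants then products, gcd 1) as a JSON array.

Coefficients: [6, 5, 3, 5, 6]

E: 6·0+5·1+3·7 = 26 | 5·4+6·1 = 26
Z: 6·6+5·4+3·0 = 56 | 5·4+6·6 = 56
M: 6·0+5·0+3·8 = 24 | 5·0+6·4 = 24
J: 6·3+5·0+3·0 = 18 | 5·0+6·3 = 18
D: 6·3+5·0+3·0 = 18 | 5·0+6·3 = 18
gcd(6,5,3,5,6) = 1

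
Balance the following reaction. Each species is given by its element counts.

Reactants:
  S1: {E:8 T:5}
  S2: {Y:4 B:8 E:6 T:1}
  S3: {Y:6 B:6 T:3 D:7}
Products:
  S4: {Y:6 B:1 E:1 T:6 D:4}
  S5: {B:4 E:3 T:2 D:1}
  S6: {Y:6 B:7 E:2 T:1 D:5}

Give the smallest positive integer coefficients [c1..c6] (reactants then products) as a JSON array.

Coefficients: [1, 3, 6, 2, 4, 6]

Y: 1·0+3·4+6·6 = 48 | 2·6+4·0+6·6 = 48
B: 1·0+3·8+6·6 = 60 | 2·1+4·4+6·7 = 60
E: 1·8+3·6+6·0 = 26 | 2·1+4·3+6·2 = 26
T: 1·5+3·1+6·3 = 26 | 2·6+4·2+6·1 = 26
D: 1·0+3·0+6·7 = 42 | 2·4+4·1+6·5 = 42
gcd(1,3,6,2,4,6) = 1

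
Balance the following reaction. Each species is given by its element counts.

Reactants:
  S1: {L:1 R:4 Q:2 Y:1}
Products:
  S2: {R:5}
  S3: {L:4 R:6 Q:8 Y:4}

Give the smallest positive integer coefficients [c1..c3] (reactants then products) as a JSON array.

Coefficients: [4, 2, 1]

L: 4·1 = 4 | 2·0+1·4 = 4
R: 4·4 = 16 | 2·5+1·6 = 16
Q: 4·2 = 8 | 2·0+1·8 = 8
Y: 4·1 = 4 | 2·0+1·4 = 4
gcd(4,2,1) = 1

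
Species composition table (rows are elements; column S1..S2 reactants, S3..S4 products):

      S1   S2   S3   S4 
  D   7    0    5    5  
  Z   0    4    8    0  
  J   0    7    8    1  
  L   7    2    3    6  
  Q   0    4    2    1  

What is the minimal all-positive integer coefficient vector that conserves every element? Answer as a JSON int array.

D: 5·7+2·0 = 35 | 1·5+6·5 = 35
Z: 5·0+2·4 = 8 | 1·8+6·0 = 8
J: 5·0+2·7 = 14 | 1·8+6·1 = 14
L: 5·7+2·2 = 39 | 1·3+6·6 = 39
Q: 5·0+2·4 = 8 | 1·2+6·1 = 8
gcd(5,2,1,6) = 1

Coefficients: [5, 2, 1, 6]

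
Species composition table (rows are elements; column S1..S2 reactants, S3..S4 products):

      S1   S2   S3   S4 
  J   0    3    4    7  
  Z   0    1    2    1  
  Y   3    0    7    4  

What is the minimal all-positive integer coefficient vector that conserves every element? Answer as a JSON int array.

J: 6·0+5·3 = 15 | 2·4+1·7 = 15
Z: 6·0+5·1 = 5 | 2·2+1·1 = 5
Y: 6·3+5·0 = 18 | 2·7+1·4 = 18
gcd(6,5,2,1) = 1

Coefficients: [6, 5, 2, 1]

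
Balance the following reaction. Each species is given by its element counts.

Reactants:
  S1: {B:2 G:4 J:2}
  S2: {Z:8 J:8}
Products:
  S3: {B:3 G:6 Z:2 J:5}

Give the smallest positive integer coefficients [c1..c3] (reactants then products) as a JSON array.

Coefficients: [6, 1, 4]

B: 6·2+1·0 = 12 | 4·3 = 12
G: 6·4+1·0 = 24 | 4·6 = 24
Z: 6·0+1·8 = 8 | 4·2 = 8
J: 6·2+1·8 = 20 | 4·5 = 20
gcd(6,1,4) = 1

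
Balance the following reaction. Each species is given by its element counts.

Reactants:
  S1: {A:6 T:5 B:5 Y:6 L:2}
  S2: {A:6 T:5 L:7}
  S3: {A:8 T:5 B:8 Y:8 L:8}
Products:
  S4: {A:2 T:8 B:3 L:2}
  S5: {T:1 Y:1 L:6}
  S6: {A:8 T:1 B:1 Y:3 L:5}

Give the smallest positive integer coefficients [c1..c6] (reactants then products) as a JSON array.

Coefficients: [1, 4, 1, 3, 2, 4]

A: 1·6+4·6+1·8 = 38 | 3·2+2·0+4·8 = 38
T: 1·5+4·5+1·5 = 30 | 3·8+2·1+4·1 = 30
B: 1·5+4·0+1·8 = 13 | 3·3+2·0+4·1 = 13
Y: 1·6+4·0+1·8 = 14 | 3·0+2·1+4·3 = 14
L: 1·2+4·7+1·8 = 38 | 3·2+2·6+4·5 = 38
gcd(1,4,1,3,2,4) = 1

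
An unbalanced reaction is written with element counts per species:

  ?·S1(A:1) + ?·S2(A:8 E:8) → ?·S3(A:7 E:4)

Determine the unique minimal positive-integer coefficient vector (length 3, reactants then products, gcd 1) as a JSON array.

Coefficients: [6, 1, 2]

A: 6·1+1·8 = 14 | 2·7 = 14
E: 6·0+1·8 = 8 | 2·4 = 8
gcd(6,1,2) = 1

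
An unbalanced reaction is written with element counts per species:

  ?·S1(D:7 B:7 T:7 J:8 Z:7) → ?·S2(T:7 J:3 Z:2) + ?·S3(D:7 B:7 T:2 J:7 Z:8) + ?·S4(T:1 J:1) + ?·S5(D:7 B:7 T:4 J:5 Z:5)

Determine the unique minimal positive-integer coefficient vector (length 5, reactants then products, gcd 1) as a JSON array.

D: 5·7 = 35 | 2·0+2·7+5·0+3·7 = 35
B: 5·7 = 35 | 2·0+2·7+5·0+3·7 = 35
T: 5·7 = 35 | 2·7+2·2+5·1+3·4 = 35
J: 5·8 = 40 | 2·3+2·7+5·1+3·5 = 40
Z: 5·7 = 35 | 2·2+2·8+5·0+3·5 = 35
gcd(5,2,2,5,3) = 1

Coefficients: [5, 2, 2, 5, 3]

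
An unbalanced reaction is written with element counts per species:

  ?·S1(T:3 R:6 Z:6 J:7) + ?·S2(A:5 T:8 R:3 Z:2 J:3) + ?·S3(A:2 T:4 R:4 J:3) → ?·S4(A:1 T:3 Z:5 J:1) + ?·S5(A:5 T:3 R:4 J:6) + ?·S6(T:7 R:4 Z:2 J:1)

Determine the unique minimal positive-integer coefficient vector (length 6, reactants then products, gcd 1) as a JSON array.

Coefficients: [3, 6, 2, 4, 6, 5]

A: 3·0+6·5+2·2 = 34 | 4·1+6·5+5·0 = 34
T: 3·3+6·8+2·4 = 65 | 4·3+6·3+5·7 = 65
R: 3·6+6·3+2·4 = 44 | 4·0+6·4+5·4 = 44
Z: 3·6+6·2+2·0 = 30 | 4·5+6·0+5·2 = 30
J: 3·7+6·3+2·3 = 45 | 4·1+6·6+5·1 = 45
gcd(3,6,2,4,6,5) = 1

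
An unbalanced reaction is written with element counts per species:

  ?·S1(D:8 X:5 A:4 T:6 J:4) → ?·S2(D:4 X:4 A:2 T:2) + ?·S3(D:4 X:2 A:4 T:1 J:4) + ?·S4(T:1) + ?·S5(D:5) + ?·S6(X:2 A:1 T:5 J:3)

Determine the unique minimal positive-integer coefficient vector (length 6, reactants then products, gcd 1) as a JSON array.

Coefficients: [6, 4, 3, 5, 4, 4]

D: 6·8 = 48 | 4·4+3·4+5·0+4·5+4·0 = 48
X: 6·5 = 30 | 4·4+3·2+5·0+4·0+4·2 = 30
A: 6·4 = 24 | 4·2+3·4+5·0+4·0+4·1 = 24
T: 6·6 = 36 | 4·2+3·1+5·1+4·0+4·5 = 36
J: 6·4 = 24 | 4·0+3·4+5·0+4·0+4·3 = 24
gcd(6,4,3,5,4,4) = 1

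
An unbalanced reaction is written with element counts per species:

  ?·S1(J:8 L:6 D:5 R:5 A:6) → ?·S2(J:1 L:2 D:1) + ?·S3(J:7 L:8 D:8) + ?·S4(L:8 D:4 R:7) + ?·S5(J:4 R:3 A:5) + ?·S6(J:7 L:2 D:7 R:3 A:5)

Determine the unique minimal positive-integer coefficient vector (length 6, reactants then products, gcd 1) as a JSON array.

J: 5·8 = 40 | 6·1+1·7+1·0+5·4+1·7 = 40
L: 5·6 = 30 | 6·2+1·8+1·8+5·0+1·2 = 30
D: 5·5 = 25 | 6·1+1·8+1·4+5·0+1·7 = 25
R: 5·5 = 25 | 6·0+1·0+1·7+5·3+1·3 = 25
A: 5·6 = 30 | 6·0+1·0+1·0+5·5+1·5 = 30
gcd(5,6,1,1,5,1) = 1

Coefficients: [5, 6, 1, 1, 5, 1]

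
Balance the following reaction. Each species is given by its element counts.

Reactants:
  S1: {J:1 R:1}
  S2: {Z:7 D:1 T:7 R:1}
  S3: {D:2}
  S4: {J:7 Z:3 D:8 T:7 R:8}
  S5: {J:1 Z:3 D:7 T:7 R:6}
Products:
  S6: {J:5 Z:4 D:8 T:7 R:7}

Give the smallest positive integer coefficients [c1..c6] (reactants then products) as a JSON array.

Coefficients: [5, 1, 4, 2, 1, 4]

J: 5·1+1·0+4·0+2·7+1·1 = 20 | 4·5 = 20
Z: 5·0+1·7+4·0+2·3+1·3 = 16 | 4·4 = 16
D: 5·0+1·1+4·2+2·8+1·7 = 32 | 4·8 = 32
T: 5·0+1·7+4·0+2·7+1·7 = 28 | 4·7 = 28
R: 5·1+1·1+4·0+2·8+1·6 = 28 | 4·7 = 28
gcd(5,1,4,2,1,4) = 1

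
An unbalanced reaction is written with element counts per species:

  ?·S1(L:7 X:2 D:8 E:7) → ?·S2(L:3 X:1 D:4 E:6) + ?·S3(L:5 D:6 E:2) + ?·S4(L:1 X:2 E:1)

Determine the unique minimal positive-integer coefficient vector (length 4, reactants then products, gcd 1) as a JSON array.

Coefficients: [5, 4, 4, 3]

L: 5·7 = 35 | 4·3+4·5+3·1 = 35
X: 5·2 = 10 | 4·1+4·0+3·2 = 10
D: 5·8 = 40 | 4·4+4·6+3·0 = 40
E: 5·7 = 35 | 4·6+4·2+3·1 = 35
gcd(5,4,4,3) = 1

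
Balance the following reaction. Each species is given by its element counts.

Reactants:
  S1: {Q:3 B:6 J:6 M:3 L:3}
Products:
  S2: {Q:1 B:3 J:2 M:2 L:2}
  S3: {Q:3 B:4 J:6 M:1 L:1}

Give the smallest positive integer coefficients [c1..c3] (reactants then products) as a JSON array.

Coefficients: [5, 6, 3]

Q: 5·3 = 15 | 6·1+3·3 = 15
B: 5·6 = 30 | 6·3+3·4 = 30
J: 5·6 = 30 | 6·2+3·6 = 30
M: 5·3 = 15 | 6·2+3·1 = 15
L: 5·3 = 15 | 6·2+3·1 = 15
gcd(5,6,3) = 1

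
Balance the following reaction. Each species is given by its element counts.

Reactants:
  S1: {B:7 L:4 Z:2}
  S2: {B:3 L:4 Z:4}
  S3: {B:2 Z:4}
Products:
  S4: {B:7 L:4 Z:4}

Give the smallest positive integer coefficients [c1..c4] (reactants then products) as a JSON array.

B: 4·7+1·3+2·2 = 35 | 5·7 = 35
L: 4·4+1·4+2·0 = 20 | 5·4 = 20
Z: 4·2+1·4+2·4 = 20 | 5·4 = 20
gcd(4,1,2,5) = 1

Coefficients: [4, 1, 2, 5]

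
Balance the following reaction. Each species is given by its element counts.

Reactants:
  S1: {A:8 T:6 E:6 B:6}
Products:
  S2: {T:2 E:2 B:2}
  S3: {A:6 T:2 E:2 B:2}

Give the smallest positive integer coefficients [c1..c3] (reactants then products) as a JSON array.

Coefficients: [3, 5, 4]

A: 3·8 = 24 | 5·0+4·6 = 24
T: 3·6 = 18 | 5·2+4·2 = 18
E: 3·6 = 18 | 5·2+4·2 = 18
B: 3·6 = 18 | 5·2+4·2 = 18
gcd(3,5,4) = 1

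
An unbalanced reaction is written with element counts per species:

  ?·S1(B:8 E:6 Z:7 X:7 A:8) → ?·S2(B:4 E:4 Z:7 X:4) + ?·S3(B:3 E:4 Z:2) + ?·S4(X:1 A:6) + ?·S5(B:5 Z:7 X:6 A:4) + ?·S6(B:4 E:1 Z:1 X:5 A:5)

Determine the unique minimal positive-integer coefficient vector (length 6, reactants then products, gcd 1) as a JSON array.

B: 6·8 = 48 | 3·4+5·3+4·0+1·5+4·4 = 48
E: 6·6 = 36 | 3·4+5·4+4·0+1·0+4·1 = 36
Z: 6·7 = 42 | 3·7+5·2+4·0+1·7+4·1 = 42
X: 6·7 = 42 | 3·4+5·0+4·1+1·6+4·5 = 42
A: 6·8 = 48 | 3·0+5·0+4·6+1·4+4·5 = 48
gcd(6,3,5,4,1,4) = 1

Coefficients: [6, 3, 5, 4, 1, 4]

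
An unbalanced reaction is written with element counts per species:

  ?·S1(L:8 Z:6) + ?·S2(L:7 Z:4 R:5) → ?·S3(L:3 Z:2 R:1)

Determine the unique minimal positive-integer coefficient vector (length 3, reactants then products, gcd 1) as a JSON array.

Coefficients: [1, 1, 5]

L: 1·8+1·7 = 15 | 5·3 = 15
Z: 1·6+1·4 = 10 | 5·2 = 10
R: 1·0+1·5 = 5 | 5·1 = 5
gcd(1,1,5) = 1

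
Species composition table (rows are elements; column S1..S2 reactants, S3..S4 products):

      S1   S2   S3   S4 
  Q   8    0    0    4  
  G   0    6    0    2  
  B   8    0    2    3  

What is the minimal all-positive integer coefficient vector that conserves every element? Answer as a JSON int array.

Coefficients: [3, 2, 3, 6]

Q: 3·8+2·0 = 24 | 3·0+6·4 = 24
G: 3·0+2·6 = 12 | 3·0+6·2 = 12
B: 3·8+2·0 = 24 | 3·2+6·3 = 24
gcd(3,2,3,6) = 1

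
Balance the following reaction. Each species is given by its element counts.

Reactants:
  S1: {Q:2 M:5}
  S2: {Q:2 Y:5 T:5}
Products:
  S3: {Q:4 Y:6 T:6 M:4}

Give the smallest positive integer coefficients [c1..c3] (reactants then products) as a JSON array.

Q: 4·2+6·2 = 20 | 5·4 = 20
Y: 4·0+6·5 = 30 | 5·6 = 30
T: 4·0+6·5 = 30 | 5·6 = 30
M: 4·5+6·0 = 20 | 5·4 = 20
gcd(4,6,5) = 1

Coefficients: [4, 6, 5]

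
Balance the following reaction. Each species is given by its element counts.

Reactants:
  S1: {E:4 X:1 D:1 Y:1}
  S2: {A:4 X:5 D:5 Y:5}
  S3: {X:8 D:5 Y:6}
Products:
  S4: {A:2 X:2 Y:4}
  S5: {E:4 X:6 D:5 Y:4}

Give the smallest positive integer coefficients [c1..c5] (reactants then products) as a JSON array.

Coefficients: [5, 1, 3, 2, 5]

A: 5·0+1·4+3·0 = 4 | 2·2+5·0 = 4
E: 5·4+1·0+3·0 = 20 | 2·0+5·4 = 20
X: 5·1+1·5+3·8 = 34 | 2·2+5·6 = 34
D: 5·1+1·5+3·5 = 25 | 2·0+5·5 = 25
Y: 5·1+1·5+3·6 = 28 | 2·4+5·4 = 28
gcd(5,1,3,2,5) = 1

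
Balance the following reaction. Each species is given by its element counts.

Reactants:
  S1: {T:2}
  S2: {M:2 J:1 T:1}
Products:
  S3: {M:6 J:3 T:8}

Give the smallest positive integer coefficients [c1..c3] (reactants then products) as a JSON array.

M: 5·0+6·2 = 12 | 2·6 = 12
J: 5·0+6·1 = 6 | 2·3 = 6
T: 5·2+6·1 = 16 | 2·8 = 16
gcd(5,6,2) = 1

Coefficients: [5, 6, 2]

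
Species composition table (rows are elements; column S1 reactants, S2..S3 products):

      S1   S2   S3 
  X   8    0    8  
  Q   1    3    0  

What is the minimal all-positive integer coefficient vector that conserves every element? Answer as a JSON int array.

X: 3·8 = 24 | 1·0+3·8 = 24
Q: 3·1 = 3 | 1·3+3·0 = 3
gcd(3,1,3) = 1

Coefficients: [3, 1, 3]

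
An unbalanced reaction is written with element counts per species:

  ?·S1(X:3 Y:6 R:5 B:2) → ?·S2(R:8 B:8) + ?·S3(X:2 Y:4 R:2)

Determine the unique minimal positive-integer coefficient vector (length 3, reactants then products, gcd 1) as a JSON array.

Coefficients: [4, 1, 6]

X: 4·3 = 12 | 1·0+6·2 = 12
Y: 4·6 = 24 | 1·0+6·4 = 24
R: 4·5 = 20 | 1·8+6·2 = 20
B: 4·2 = 8 | 1·8+6·0 = 8
gcd(4,1,6) = 1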